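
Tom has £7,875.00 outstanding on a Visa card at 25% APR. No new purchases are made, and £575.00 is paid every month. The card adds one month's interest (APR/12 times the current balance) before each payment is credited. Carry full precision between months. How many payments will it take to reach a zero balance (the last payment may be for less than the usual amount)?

Monthly rate r = 25%/12 = 2.08333% = 0.0208333.
Recurrence: B ← B·(1+r) − £575.00.
Month 1: interest £164.06; balance after payment £7,464.06.
Month 2: interest £155.50; balance after payment £7,044.56.
Closed form: n = −ln(1 − rB₀/P)/ln(1+r) = −ln(0.71467)/ln(1.02083) ≈ 16.292, so the balance reaches zero during payment 17.

17 payments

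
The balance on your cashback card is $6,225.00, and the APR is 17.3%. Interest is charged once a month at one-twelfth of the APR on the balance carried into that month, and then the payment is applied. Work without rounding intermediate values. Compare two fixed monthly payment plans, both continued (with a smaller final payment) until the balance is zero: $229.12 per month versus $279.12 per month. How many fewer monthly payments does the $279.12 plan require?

Monthly rate r = 17.3%/12 = 1.44167% = 0.0144167.
At $229.12/mo: n = ⌈−ln(1 − rB₀/P)/ln(1+r)⌉ = 35 payments (last $166.83); total interest = total paid − $6,225.00 = $1,731.91.
At $279.12/mo: 28 payments (last $28.17); total interest $1,339.41.
Payments saved = 35 − 28 = 7.

7 fewer payments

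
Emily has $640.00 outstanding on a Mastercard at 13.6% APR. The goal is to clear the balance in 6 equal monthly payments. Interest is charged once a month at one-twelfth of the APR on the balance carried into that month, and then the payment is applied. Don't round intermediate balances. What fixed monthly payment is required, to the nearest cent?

$110.94

Monthly rate r = 13.6%/12 = 1.13333% = 0.0113333.
Level-payment amortization: P = B₀·r / (1 − (1+r)^(−n)) = 640.00·0.0113333 / (1 − 1.01133^(−6)).
Denominator 1 − (1+r)^(−6) = 0.0653821535.
P = 7.25333 / 0.0653821535 ≈ 110.94.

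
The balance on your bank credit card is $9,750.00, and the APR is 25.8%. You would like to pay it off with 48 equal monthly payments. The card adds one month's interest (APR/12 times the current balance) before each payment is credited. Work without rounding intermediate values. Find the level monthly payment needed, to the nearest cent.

$327.65

Monthly rate r = 25.8%/12 = 2.15% = 0.0215.
Level-payment amortization: P = B₀·r / (1 − (1+r)^(−n)) = 9750.00·0.0215 / (1 − 1.0215^(−48)).
Denominator 1 − (1+r)^(−48) = 0.639787986.
P = 209.625 / 0.639787986 ≈ 327.65.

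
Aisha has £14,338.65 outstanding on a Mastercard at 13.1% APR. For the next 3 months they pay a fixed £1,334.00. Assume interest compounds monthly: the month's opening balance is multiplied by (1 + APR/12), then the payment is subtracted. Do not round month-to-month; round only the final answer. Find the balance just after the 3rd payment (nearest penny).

£10,767.54

Monthly rate r = 13.1%/12 = 1.09167% = 0.0109167.
Each month: B ← B·(1+r) − £1,334.00.
Month 1: interest £156.53; balance after payment £13,161.18.
Month 2: interest £143.68; balance after payment £11,970.86.
Month 3: interest £130.68; balance after payment £10,767.54.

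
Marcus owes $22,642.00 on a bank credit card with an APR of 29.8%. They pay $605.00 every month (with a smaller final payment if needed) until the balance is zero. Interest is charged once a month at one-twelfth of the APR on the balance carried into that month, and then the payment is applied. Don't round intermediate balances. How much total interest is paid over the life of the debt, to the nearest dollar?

$42,729

Monthly rate r = 29.8%/12 = 2.48333% = 0.0248333.
Payoff takes n = ⌈−ln(1 − rB₀/P)/ln(1+r)⌉ = ⌈108.050⌉ = 109 payments; the last is $30.83.
Total paid = 108·$605.00 + $30.83 = $65,370.83.
Total interest = total paid − principal = $65,370.83 − $22,642.00 = $42,728.83.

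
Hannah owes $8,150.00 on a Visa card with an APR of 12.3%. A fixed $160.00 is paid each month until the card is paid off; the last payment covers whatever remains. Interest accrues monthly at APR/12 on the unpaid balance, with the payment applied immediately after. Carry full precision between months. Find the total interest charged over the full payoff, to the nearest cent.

$3,434.99

Monthly rate r = 12.3%/12 = 1.025% = 0.01025.
Payoff takes n = ⌈−ln(1 − rB₀/P)/ln(1+r)⌉ = ⌈72.405⌉ = 73 payments; the last is $64.99.
Total paid = 72·$160.00 + $64.99 = $11,584.99.
Total interest = total paid − principal = $11,584.99 − $8,150.00 = $3,434.99.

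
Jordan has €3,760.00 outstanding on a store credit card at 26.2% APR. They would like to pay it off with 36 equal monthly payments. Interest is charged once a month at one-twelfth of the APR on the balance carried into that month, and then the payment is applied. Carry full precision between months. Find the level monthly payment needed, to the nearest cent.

€151.89

Monthly rate r = 26.2%/12 = 2.18333% = 0.0218333.
Level-payment amortization: P = B₀·r / (1 − (1+r)^(−n)) = 3760.00·0.0218333 / (1 − 1.02183^(−36)).
Denominator 1 − (1+r)^(−36) = 0.540466017.
P = 82.0933 / 0.540466017 ≈ 151.89.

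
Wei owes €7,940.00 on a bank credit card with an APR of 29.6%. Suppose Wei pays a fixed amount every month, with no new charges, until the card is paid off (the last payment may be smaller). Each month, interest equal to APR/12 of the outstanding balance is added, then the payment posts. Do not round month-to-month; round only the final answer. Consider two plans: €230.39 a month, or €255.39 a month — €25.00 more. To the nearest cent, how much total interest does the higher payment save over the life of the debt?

€2,680.54

Monthly rate r = 29.6%/12 = 2.46667% = 0.0246667.
At €230.39/mo: n = ⌈−ln(1 − rB₀/P)/ln(1+r)⌉ = 78 payments (last €203.25); total interest = total paid − €7,940.00 = €10,003.28.
At €255.39/mo: 60 payments (last €194.73); total interest €7,322.74.
Interest saved = €10,003.28 − €7,322.74 = €2,680.54.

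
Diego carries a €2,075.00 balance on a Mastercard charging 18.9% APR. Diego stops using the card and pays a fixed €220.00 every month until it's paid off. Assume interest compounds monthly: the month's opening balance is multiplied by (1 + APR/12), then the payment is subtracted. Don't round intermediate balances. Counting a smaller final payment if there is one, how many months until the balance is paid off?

11 months

Monthly rate r = 18.9%/12 = 1.575% = 0.01575.
Recurrence: B ← B·(1+r) − €220.00.
Month 1: interest €32.68; balance after payment €1,887.68.
Month 2: interest €29.73; balance after payment €1,697.41.
Closed form: n = −ln(1 − rB₀/P)/ln(1+r) = −ln(0.85145)/ln(1.01575) ≈ 10.291, so the balance reaches zero during payment 11.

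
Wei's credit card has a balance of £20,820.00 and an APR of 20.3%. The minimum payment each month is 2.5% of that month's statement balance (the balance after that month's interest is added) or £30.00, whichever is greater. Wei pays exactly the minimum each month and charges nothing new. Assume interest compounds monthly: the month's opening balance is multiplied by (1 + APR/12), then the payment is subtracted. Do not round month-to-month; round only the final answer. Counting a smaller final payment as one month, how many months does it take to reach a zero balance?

Monthly rate r = 20.3%/12 = 1.69167% = 0.0169167.
While 2.5% of the post-interest balance exceeds £30.00, each month B ← (B·(1+r))·(1 − 0.025), i.e. B shrinks by the factor (1+r)·0.975 = 0.99149.
This holds for months 1–337. Entering month 338 the balance is £1,170.05; 2.5% of the post-interest balance is now below £30.00, so the flat £30.00 minimum applies from here.
From month 338 a fixed £30.00 at rate r clears £1,170.05 in 65 more payments. Total: 337 + 65 = 402 months.

402 months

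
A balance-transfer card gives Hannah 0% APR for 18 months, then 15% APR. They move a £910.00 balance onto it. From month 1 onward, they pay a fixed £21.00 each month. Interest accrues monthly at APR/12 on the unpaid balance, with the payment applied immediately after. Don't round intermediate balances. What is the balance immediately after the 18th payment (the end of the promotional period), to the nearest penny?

Promo months 1–18 at r₀ = 0%/12 = 0; months 19+ at r₁ = 15%/12 = 0.0125.
After month 18 (no interest yet): B = £910.00 − 18·£21.00 = £532.00.

£532.00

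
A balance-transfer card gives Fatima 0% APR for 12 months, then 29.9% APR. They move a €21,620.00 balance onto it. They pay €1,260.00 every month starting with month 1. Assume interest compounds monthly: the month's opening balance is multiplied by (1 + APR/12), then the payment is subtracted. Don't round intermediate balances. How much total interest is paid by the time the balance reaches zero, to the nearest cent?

Promo months 1–12 at r₀ = 0%/12 = 0; months 13+ at r₁ = 29.9%/12 = 0.0249167.
After month 12 (no interest yet): B = €21,620.00 − 12·€1,260.00 = €6,500.00.
Then at r₁ with €1,260.00/mo: n₂ = −ln(1 − r₁·B/P)/ln(1+r₁) ≈ 5.59 → 6 more payments.
Total paid = 17·€1,260.00 + €747.47 = €22,167.47; interest = €22,167.47 − €21,620.00 = €547.47.

€547.47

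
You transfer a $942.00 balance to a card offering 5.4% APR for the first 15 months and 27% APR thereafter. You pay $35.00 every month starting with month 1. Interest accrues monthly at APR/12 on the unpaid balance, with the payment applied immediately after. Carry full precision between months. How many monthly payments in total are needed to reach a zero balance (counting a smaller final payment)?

31 payments

Promo months 1–15 at r₀ = 5.4%/12 = 0.0045; months 16+ at r₁ = 27%/12 = 0.0225.
After month 15: iterate B ← B·(1+r₀) − $35.00 for 15 months → $465.76.
Then at r₁ with $35.00/mo: n₂ = −ln(1 − r₁·B/P)/ln(1+r₁) ≈ 15.99 → 16 more payments.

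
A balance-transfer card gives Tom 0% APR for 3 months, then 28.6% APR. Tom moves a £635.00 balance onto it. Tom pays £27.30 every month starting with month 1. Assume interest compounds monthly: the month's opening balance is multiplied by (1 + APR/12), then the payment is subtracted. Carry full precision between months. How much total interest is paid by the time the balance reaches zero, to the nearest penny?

Promo months 1–3 at r₀ = 0%/12 = 0; months 4+ at r₁ = 28.6%/12 = 0.0238333.
After month 3 (no interest yet): B = £635.00 − 3·£27.30 = £553.10.
Then at r₁ with £27.30/mo: n₂ = −ln(1 − r₁·B/P)/ln(1+r₁) ≈ 28.00 → 28 more payments.
Total paid = 30·£27.30 + £27.24 = £846.24; interest = £846.24 − £635.00 = £211.24.

£211.24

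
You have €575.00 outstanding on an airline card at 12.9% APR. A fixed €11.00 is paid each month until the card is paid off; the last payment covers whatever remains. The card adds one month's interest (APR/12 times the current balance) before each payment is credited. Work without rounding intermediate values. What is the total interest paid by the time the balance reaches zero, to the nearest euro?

€274

Monthly rate r = 12.9%/12 = 1.075% = 0.01075.
Payoff takes n = ⌈−ln(1 − rB₀/P)/ln(1+r)⌉ = ⌈77.192⌉ = 78 payments; the last is €2.12.
Total paid = 77·€11.00 + €2.12 = €849.12.
Total interest = total paid − principal = €849.12 − €575.00 = €274.12.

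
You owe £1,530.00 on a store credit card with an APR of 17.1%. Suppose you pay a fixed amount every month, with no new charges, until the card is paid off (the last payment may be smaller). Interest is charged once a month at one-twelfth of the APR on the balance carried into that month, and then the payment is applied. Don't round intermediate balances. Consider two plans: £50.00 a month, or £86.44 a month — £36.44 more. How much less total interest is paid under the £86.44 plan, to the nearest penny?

£248.37

Monthly rate r = 17.1%/12 = 1.425% = 0.01425.
At £50.00/mo: n = ⌈−ln(1 − rB₀/P)/ln(1+r)⌉ = 41 payments (last £24.16); total interest = total paid − £1,530.00 = £494.16.
At £86.44/mo: 21 payments (last £46.99); total interest £245.79.
Interest saved = £494.16 − £245.79 = £248.37.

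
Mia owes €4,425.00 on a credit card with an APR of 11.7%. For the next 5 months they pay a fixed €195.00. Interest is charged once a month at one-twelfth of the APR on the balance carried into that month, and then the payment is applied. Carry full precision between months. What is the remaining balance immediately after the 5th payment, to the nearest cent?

€3,650.77

Monthly rate r = 11.7%/12 = 0.975% = 0.00975.
Each month: B ← B·(1+r) − €195.00.
Month 1: interest €43.14; balance after payment €4,273.14.
Month 2: interest €41.66; balance after payment €4,119.81.
Month 3: interest €40.17; balance after payment €3,964.98.
Month 4: interest €38.66; balance after payment €3,808.63.
Month 5: interest €37.13; balance after payment €3,650.77.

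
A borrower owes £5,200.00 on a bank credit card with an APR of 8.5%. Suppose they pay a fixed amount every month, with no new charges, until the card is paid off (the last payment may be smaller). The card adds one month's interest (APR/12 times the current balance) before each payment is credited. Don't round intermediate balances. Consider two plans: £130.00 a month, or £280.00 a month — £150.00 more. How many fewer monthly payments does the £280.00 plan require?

Monthly rate r = 8.5%/12 = 0.708333% = 0.00708333.
At £130.00/mo: n = ⌈−ln(1 − rB₀/P)/ln(1+r)⌉ = 48 payments (last £25.88); total interest = total paid − £5,200.00 = £935.88.
At £280.00/mo: 20 payments (last £275.07); total interest £395.07.
Payments saved = 48 − 20 = 28.

28 fewer payments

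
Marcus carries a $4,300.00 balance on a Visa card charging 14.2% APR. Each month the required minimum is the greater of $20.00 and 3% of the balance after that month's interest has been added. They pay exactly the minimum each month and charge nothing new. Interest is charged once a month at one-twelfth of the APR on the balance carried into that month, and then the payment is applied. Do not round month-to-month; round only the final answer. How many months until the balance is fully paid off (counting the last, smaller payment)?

143 months

Monthly rate r = 14.2%/12 = 1.18333% = 0.0118333.
While 3% of the post-interest balance exceeds $20.00, each month B ← (B·(1+r))·(1 − 0.03), i.e. B shrinks by the factor (1+r)·0.97 = 0.98148.
This holds for months 1–101. Entering month 102 the balance is $650.76; 3% of the post-interest balance is now below $20.00, so the flat $20.00 minimum applies from here.
From month 102 a fixed $20.00 at rate r clears $650.76 in 42 more payments. Total: 101 + 42 = 143 months.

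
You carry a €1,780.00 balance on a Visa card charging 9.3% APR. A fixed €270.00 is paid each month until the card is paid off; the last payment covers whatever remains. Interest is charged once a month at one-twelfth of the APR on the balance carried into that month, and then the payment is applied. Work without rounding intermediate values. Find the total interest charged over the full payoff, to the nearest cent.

€54.32

Monthly rate r = 9.3%/12 = 0.775% = 0.00775.
Payoff takes n = ⌈−ln(1 − rB₀/P)/ln(1+r)⌉ = ⌈6.793⌉ = 7 payments; the last is €214.32.
Total paid = 6·€270.00 + €214.32 = €1,834.32.
Total interest = total paid − principal = €1,834.32 − €1,780.00 = €54.32.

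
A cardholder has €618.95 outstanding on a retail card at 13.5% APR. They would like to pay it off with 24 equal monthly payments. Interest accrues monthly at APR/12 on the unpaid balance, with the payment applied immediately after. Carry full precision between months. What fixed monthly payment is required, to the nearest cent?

€29.57

Monthly rate r = 13.5%/12 = 1.125% = 0.01125.
Level-payment amortization: P = B₀·r / (1 − (1+r)^(−n)) = 618.95·0.01125 / (1 − 1.01125^(−24)).
Denominator 1 − (1+r)^(−24) = 0.235468878.
P = 6.96319 / 0.235468878 ≈ 29.57.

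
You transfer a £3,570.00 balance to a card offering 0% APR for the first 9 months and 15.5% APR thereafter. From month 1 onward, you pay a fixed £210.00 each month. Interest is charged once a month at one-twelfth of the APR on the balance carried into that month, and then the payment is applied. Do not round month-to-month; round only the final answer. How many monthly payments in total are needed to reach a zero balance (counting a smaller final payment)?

18 payments

Promo months 1–9 at r₀ = 0%/12 = 0; months 10+ at r₁ = 15.5%/12 = 0.0129167.
After month 9 (no interest yet): B = £3,570.00 − 9·£210.00 = £1,680.00.
Then at r₁ with £210.00/mo: n₂ = −ln(1 − r₁·B/P)/ln(1+r₁) ≈ 8.50 → 9 more payments.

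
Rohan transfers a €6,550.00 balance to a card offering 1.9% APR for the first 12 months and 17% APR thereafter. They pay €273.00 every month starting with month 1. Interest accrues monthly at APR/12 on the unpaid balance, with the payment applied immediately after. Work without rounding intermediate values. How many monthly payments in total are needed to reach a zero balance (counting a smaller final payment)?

26 payments

Promo months 1–12 at r₀ = 1.9%/12 = 0.00158333; months 13+ at r₁ = 17%/12 = 0.0141667.
After month 12: iterate B ← B·(1+r₀) − €273.00 for 12 months → €3,370.86.
Then at r₁ with €273.00/mo: n₂ = −ln(1 − r₁·B/P)/ln(1+r₁) ≈ 13.67 → 14 more payments.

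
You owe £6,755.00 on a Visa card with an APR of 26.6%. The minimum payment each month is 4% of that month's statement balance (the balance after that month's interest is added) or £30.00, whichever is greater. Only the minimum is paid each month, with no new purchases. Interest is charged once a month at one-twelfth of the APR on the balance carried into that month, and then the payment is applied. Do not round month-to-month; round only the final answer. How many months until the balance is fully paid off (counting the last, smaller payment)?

154 months

Monthly rate r = 26.6%/12 = 2.21667% = 0.0221667.
While 4% of the post-interest balance exceeds £30.00, each month B ← (B·(1+r))·(1 − 0.04), i.e. B shrinks by the factor (1+r)·0.96 = 0.98128.
This holds for months 1–118. Entering month 119 the balance is £726.43; 4% of the post-interest balance is now below £30.00, so the flat £30.00 minimum applies from here.
From month 119 a fixed £30.00 at rate r clears £726.43 in 36 more payments. Total: 118 + 36 = 154 months.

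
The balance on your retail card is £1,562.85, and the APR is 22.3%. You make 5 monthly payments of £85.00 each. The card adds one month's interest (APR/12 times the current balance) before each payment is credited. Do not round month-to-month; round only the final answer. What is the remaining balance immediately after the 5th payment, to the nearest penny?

Monthly rate r = 22.3%/12 = 1.85833% = 0.0185833.
Each month: B ← B·(1+r) − £85.00.
Month 1: interest £29.04; balance after payment £1,506.89.
Month 2: interest £28.00; balance after payment £1,449.90.
Month 3: interest £26.94; balance after payment £1,391.84.
Month 4: interest £25.87; balance after payment £1,332.70.
Month 5: interest £24.77; balance after payment £1,272.47.

£1,272.47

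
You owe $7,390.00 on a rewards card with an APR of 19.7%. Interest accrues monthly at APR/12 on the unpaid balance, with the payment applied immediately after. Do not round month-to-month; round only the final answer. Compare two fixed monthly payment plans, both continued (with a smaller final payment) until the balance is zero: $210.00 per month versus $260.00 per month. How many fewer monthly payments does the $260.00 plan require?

Monthly rate r = 19.7%/12 = 1.64167% = 0.0164167.
At $210.00/mo: n = ⌈−ln(1 − rB₀/P)/ln(1+r)⌉ = 53 payments (last $197.78); total interest = total paid − $7,390.00 = $3,727.78.
At $260.00/mo: 39 payments (last $156.00); total interest $2,646.00.
Payments saved = 53 − 39 = 14.

14 fewer payments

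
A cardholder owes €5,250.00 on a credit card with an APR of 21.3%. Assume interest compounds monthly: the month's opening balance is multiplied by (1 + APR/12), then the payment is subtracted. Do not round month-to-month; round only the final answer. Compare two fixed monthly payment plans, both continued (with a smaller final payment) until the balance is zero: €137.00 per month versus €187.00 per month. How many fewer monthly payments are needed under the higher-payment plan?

Monthly rate r = 21.3%/12 = 1.775% = 0.01775.
At €137.00/mo: n = ⌈−ln(1 − rB₀/P)/ln(1+r)⌉ = 65 payments (last €109.41); total interest = total paid − €5,250.00 = €3,627.41.
At €187.00/mo: 40 payments (last €38.88); total interest €2,081.88.
Payments saved = 65 − 40 = 25.

25 fewer payments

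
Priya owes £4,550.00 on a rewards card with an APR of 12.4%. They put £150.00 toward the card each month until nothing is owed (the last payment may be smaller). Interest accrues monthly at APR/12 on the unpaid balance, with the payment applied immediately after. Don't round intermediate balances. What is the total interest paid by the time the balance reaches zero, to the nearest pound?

Monthly rate r = 12.4%/12 = 1.03333% = 0.0103333.
Payoff takes n = ⌈−ln(1 − rB₀/P)/ln(1+r)⌉ = ⌈36.581⌉ = 37 payments; the last is £87.40.
Total paid = 36·£150.00 + £87.40 = £5,487.40.
Total interest = total paid − principal = £5,487.40 − £4,550.00 = £937.40.

£937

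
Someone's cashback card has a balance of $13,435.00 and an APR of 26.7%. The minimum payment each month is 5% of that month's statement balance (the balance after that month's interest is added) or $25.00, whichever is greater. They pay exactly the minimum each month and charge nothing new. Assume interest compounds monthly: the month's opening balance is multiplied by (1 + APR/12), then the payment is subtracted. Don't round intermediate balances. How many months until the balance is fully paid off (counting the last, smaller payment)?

140 months

Monthly rate r = 26.7%/12 = 2.225% = 0.02225.
While 5% of the post-interest balance exceeds $25.00, each month B ← (B·(1+r))·(1 − 0.05), i.e. B shrinks by the factor (1+r)·0.95 = 0.97114.
This holds for months 1–114. Entering month 115 the balance is $476.69; 5% of the post-interest balance is now below $25.00, so the flat $25.00 minimum applies from here.
From month 115 a fixed $25.00 at rate r clears $476.69 in 26 more payments. Total: 114 + 26 = 140 months.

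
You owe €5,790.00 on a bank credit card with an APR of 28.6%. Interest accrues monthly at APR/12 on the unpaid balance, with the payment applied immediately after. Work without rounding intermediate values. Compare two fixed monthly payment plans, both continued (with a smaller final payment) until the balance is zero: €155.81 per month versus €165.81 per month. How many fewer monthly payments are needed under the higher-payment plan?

Monthly rate r = 28.6%/12 = 2.38333% = 0.0238333.
At €155.81/mo: n = ⌈−ln(1 − rB₀/P)/ln(1+r)⌉ = 93 payments (last €11.04); total interest = total paid − €5,790.00 = €8,555.56.
At €165.81/mo: 76 payments (last €132.21); total interest €6,777.96.
Payments saved = 93 − 76 = 17.

17 fewer payments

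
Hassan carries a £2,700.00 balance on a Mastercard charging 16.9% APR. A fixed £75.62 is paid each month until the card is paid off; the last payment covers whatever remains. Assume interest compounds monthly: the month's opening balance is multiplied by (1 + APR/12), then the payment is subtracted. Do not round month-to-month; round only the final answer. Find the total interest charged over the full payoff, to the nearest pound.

Monthly rate r = 16.9%/12 = 1.40833% = 0.0140833.
Payoff takes n = ⌈−ln(1 − rB₀/P)/ln(1+r)⌉ = ⌈49.971⌉ = 50 payments; the last is £73.45.
Total paid = 49·£75.62 + £73.45 = £3,778.83.
Total interest = total paid − principal = £3,778.83 − £2,700.00 = £1,078.83.

£1,079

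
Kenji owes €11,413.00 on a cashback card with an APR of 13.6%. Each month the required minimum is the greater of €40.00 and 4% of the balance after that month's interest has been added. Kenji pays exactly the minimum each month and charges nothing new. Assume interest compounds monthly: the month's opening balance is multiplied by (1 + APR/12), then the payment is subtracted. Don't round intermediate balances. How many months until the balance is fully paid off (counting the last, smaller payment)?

Monthly rate r = 13.6%/12 = 1.13333% = 0.0113333.
While 4% of the post-interest balance exceeds €40.00, each month B ← (B·(1+r))·(1 − 0.04), i.e. B shrinks by the factor (1+r)·0.96 = 0.97088.
This holds for months 1–83. Entering month 84 the balance is €982.07; 4% of the post-interest balance is now below €40.00, so the flat €40.00 minimum applies from here.
From month 84 a fixed €40.00 at rate r clears €982.07 in 29 more payments. Total: 83 + 29 = 112 months.

112 months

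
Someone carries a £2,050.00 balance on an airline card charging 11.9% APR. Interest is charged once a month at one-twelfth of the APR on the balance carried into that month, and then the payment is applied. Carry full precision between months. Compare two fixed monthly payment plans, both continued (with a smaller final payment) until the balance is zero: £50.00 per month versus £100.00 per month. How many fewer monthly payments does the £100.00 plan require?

Monthly rate r = 11.9%/12 = 0.991667% = 0.00991667.
At £50.00/mo: n = ⌈−ln(1 − rB₀/P)/ln(1+r)⌉ = 53 payments (last £44.27); total interest = total paid − £2,050.00 = £594.27.
At £100.00/mo: 24 payments (last £3.12); total interest £253.12.
Payments saved = 53 − 24 = 29.

29 fewer payments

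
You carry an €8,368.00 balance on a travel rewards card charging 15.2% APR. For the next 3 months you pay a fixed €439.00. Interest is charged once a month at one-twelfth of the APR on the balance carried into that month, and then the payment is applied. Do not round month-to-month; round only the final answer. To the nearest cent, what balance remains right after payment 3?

Monthly rate r = 15.2%/12 = 1.26667% = 0.0126667.
Each month: B ← B·(1+r) − €439.00.
Month 1: interest €105.99; balance after payment €8,034.99.
Month 2: interest €101.78; balance after payment €7,697.77.
Month 3: interest €97.51; balance after payment €7,356.28.

€7,356.28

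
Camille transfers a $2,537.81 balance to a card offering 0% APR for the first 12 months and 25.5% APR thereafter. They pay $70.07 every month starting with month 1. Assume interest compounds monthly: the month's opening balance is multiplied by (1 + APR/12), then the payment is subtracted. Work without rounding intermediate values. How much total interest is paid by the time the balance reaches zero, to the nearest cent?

$712.00

Promo months 1–12 at r₀ = 0%/12 = 0; months 13+ at r₁ = 25.5%/12 = 0.02125.
After month 12 (no interest yet): B = $2,537.81 − 12·$70.07 = $1,696.97.
Then at r₁ with $70.07/mo: n₂ = −ln(1 − r₁·B/P)/ln(1+r₁) ≈ 34.38 → 35 more payments.
Total paid = 46·$70.07 + $26.59 = $3,249.81; interest = $3,249.81 − $2,537.81 = $712.00.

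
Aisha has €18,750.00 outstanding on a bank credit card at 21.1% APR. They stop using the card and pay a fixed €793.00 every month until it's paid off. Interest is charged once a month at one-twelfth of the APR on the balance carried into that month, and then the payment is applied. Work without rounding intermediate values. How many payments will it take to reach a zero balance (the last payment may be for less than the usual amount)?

31 payments

Monthly rate r = 21.1%/12 = 1.75833% = 0.0175833.
Recurrence: B ← B·(1+r) − €793.00.
Month 1: interest €329.69; balance after payment €18,286.69.
Month 2: interest €321.54; balance after payment €17,815.23.
Closed form: n = −ln(1 − rB₀/P)/ln(1+r) = −ln(0.58425)/ln(1.01758) ≈ 30.832, so the balance reaches zero during payment 31.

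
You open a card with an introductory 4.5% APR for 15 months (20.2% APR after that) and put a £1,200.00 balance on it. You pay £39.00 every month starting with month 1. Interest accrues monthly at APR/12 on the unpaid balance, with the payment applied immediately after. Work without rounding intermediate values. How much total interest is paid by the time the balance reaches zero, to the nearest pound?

Promo months 1–15 at r₀ = 4.5%/12 = 0.00375; months 16+ at r₁ = 20.2%/12 = 0.0168333.
After month 15: iterate B ← B·(1+r₀) − £39.00 for 15 months → £668.69.
Then at r₁ with £39.00/mo: n₂ = −ln(1 − r₁·B/P)/ln(1+r₁) ≈ 20.40 → 21 more payments.
Total paid = 35·£39.00 + £15.71 = £1,380.71; interest = £1,380.71 − £1,200.00 = £180.71.

£181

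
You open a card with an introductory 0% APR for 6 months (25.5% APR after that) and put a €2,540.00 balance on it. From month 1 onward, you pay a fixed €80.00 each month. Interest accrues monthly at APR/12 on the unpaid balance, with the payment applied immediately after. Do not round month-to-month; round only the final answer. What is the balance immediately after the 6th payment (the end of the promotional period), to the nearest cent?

€2,060.00

Promo months 1–6 at r₀ = 0%/12 = 0; months 7+ at r₁ = 25.5%/12 = 0.02125.
After month 6 (no interest yet): B = €2,540.00 − 6·€80.00 = €2,060.00.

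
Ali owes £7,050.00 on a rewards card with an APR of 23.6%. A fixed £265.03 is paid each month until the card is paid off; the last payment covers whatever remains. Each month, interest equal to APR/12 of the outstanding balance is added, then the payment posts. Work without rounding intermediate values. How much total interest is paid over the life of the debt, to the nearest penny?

£3,027.60

Monthly rate r = 23.6%/12 = 1.96667% = 0.0196667.
Payoff takes n = ⌈−ln(1 − rB₀/P)/ln(1+r)⌉ = ⌈38.024⌉ = 39 payments; the last is £6.46.
Total paid = 38·£265.03 + £6.46 = £10,077.60.
Total interest = total paid − principal = £10,077.60 − £7,050.00 = £3,027.60.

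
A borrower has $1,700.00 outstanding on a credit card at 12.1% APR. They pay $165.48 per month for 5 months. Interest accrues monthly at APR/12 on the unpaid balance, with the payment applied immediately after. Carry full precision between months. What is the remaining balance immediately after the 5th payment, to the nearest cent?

$943.20

Monthly rate r = 12.1%/12 = 1.00833% = 0.0100833.
Each month: B ← B·(1+r) − $165.48.
Month 1: interest $17.14; balance after payment $1,551.66.
Month 2: interest $15.65; balance after payment $1,401.83.
Month 3: interest $14.14; balance after payment $1,250.48.
Month 4: interest $12.61; balance after payment $1,097.61.
Month 5: interest $11.07; balance after payment $943.20.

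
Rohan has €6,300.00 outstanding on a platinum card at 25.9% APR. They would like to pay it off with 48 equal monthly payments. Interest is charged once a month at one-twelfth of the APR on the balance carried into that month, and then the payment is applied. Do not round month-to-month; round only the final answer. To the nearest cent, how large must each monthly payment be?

Monthly rate r = 25.9%/12 = 2.15833% = 0.0215833.
Level-payment amortization: P = B₀·r / (1 − (1+r)^(−n)) = 6300.00·0.0215833 / (1 − 1.02158^(−48)).
Denominator 1 − (1+r)^(−48) = 0.641195693.
P = 135.975 / 0.641195693 ≈ 212.06.

€212.06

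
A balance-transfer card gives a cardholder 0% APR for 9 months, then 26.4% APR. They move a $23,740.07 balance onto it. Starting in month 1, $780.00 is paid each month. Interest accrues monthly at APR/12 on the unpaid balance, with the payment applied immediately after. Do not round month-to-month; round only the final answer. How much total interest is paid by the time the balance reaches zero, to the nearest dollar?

Promo months 1–9 at r₀ = 0%/12 = 0; months 10+ at r₁ = 26.4%/12 = 0.022.
After month 9 (no interest yet): B = $23,740.07 − 9·$780.00 = $16,720.07.
Then at r₁ with $780.00/mo: n₂ = −ln(1 − r₁·B/P)/ln(1+r₁) ≈ 29.31 → 30 more payments.
Total paid = 38·$780.00 + $245.66 = $29,885.66; interest = $29,885.66 − $23,740.07 = $6,145.59.

$6,146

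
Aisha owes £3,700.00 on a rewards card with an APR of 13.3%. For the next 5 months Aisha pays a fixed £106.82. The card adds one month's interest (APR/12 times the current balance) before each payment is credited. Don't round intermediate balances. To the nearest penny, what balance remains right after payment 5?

Monthly rate r = 13.3%/12 = 1.10833% = 0.0110833.
Each month: B ← B·(1+r) − £106.82.
Month 1: interest £41.01; balance after payment £3,634.19.
Month 2: interest £40.28; balance after payment £3,567.65.
Month 3: interest £39.54; balance after payment £3,500.37.
Month 4: interest £38.80; balance after payment £3,432.34.
Month 5: interest £38.04; balance after payment £3,363.57.

£3,363.57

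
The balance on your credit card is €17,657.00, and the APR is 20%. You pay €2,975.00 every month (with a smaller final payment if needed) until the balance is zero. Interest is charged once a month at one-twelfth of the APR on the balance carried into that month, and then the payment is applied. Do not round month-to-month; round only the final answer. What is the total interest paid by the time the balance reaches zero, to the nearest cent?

€1,095.23

Monthly rate r = 20%/12 = 1.66667% = 0.0166667.
Payoff takes n = ⌈−ln(1 − rB₀/P)/ln(1+r)⌉ = ⌈6.302⌉ = 7 payments; the last is €902.23.
Total paid = 6·€2,975.00 + €902.23 = €18,752.23.
Total interest = total paid − principal = €18,752.23 − €17,657.00 = €1,095.23.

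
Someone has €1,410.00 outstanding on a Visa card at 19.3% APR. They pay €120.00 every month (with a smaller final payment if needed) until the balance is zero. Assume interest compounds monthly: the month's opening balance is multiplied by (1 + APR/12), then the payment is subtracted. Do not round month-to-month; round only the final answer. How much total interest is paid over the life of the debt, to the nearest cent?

Monthly rate r = 19.3%/12 = 1.60833% = 0.0160833.
Payoff takes n = ⌈−ln(1 − rB₀/P)/ln(1+r)⌉ = ⌈13.128⌉ = 14 payments; the last is €15.46.
Total paid = 13·€120.00 + €15.46 = €1,575.46.
Total interest = total paid − principal = €1,575.46 − €1,410.00 = €165.46.

€165.46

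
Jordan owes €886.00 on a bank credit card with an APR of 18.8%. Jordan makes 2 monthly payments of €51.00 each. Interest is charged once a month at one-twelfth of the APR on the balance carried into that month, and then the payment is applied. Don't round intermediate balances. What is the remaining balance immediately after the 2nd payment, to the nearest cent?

€811.18

Monthly rate r = 18.8%/12 = 1.56667% = 0.0156667.
Each month: B ← B·(1+r) − €51.00.
Month 1: interest €13.88; balance after payment €848.88.
Month 2: interest €13.30; balance after payment €811.18.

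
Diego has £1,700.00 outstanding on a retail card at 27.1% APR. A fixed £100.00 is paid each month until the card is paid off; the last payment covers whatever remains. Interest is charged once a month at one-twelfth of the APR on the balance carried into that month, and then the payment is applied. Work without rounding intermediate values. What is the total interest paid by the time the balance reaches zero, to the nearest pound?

£469

Monthly rate r = 27.1%/12 = 2.25833% = 0.0225833.
Payoff takes n = ⌈−ln(1 − rB₀/P)/ln(1+r)⌉ = ⌈21.690⌉ = 22 payments; the last is £69.19.
Total paid = 21·£100.00 + £69.19 = £2,169.19.
Total interest = total paid − principal = £2,169.19 − £1,700.00 = £469.19.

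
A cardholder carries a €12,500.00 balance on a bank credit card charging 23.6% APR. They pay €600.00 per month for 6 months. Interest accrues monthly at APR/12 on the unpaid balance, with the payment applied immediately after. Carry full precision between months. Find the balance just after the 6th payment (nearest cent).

€10,267.74

Monthly rate r = 23.6%/12 = 1.96667% = 0.0196667.
Each month: B ← B·(1+r) − €600.00.
Month 1: interest €245.83; balance after payment €12,145.83.
Month 2: interest €238.87; balance after payment €11,784.70.
Month 3: interest €231.77; balance after payment €11,416.47.
Month 4: interest €224.52; balance after payment €11,040.99.
Month 5: interest €217.14; balance after payment €10,658.13.
Month 6: interest €209.61; balance after payment €10,267.74.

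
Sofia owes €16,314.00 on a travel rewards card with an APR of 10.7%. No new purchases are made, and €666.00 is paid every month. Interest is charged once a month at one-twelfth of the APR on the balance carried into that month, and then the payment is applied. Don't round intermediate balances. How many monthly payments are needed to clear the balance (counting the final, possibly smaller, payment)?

Monthly rate r = 10.7%/12 = 0.891667% = 0.00891667.
Recurrence: B ← B·(1+r) − €666.00.
Month 1: interest €145.47; balance after payment €15,793.47.
Month 2: interest €140.83; balance after payment €15,268.29.
Closed form: n = −ln(1 − rB₀/P)/ln(1+r) = −ln(0.78158)/ln(1.00892) ≈ 27.761, so the balance reaches zero during payment 28.

28 months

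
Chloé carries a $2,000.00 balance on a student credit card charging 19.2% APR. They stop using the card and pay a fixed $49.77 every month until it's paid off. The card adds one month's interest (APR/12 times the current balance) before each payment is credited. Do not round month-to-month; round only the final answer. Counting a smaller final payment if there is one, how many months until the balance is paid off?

Monthly rate r = 19.2%/12 = 1.6% = 0.016.
Recurrence: B ← B·(1+r) − $49.77.
Month 1: interest $32.00; balance after payment $1,982.23.
Month 2: interest $31.72; balance after payment $1,964.18.
Closed form: n = −ln(1 − rB₀/P)/ln(1+r) = −ln(0.35704)/ln(1.016) ≈ 64.882, so the balance reaches zero during payment 65.

65 payments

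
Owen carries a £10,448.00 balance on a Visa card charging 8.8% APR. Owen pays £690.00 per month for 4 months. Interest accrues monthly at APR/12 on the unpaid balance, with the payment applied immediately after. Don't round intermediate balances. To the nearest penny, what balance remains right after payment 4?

£7,967.35

Monthly rate r = 8.8%/12 = 0.733333% = 0.00733333.
Each month: B ← B·(1+r) − £690.00.
Month 1: interest £76.62; balance after payment £9,834.62.
Month 2: interest £72.12; balance after payment £9,216.74.
Month 3: interest £67.59; balance after payment £8,594.33.
Month 4: interest £63.03; balance after payment £7,967.35.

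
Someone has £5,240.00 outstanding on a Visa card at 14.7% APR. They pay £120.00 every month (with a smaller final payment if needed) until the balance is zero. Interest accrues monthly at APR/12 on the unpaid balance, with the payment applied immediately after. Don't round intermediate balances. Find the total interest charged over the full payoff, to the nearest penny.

£2,305.07

Monthly rate r = 14.7%/12 = 1.225% = 0.01225.
Payoff takes n = ⌈−ln(1 − rB₀/P)/ln(1+r)⌉ = ⌈62.875⌉ = 63 payments; the last is £105.07.
Total paid = 62·£120.00 + £105.07 = £7,545.07.
Total interest = total paid − principal = £7,545.07 − £5,240.00 = £2,305.07.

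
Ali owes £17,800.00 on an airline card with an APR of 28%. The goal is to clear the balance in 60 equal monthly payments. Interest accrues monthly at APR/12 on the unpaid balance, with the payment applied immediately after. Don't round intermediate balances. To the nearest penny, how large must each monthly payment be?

Monthly rate r = 28%/12 = 2.33333% = 0.0233333.
Level-payment amortization: P = B₀·r / (1 − (1+r)^(−n)) = 17800.00·0.0233333 / (1 − 1.02333^(−60)).
Denominator 1 − (1+r)^(−60) = 0.749404796.
P = 415.333 / 0.749404796 ≈ 554.22.

£554.22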